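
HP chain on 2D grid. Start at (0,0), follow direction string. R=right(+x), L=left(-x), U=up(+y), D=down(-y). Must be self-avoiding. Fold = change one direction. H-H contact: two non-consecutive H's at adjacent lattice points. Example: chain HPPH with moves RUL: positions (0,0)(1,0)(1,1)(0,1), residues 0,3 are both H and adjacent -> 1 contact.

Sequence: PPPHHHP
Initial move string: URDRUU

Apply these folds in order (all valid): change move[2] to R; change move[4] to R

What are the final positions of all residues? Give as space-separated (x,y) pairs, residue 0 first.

Answer: (0,0) (0,1) (1,1) (2,1) (3,1) (4,1) (4,2)

Derivation:
Initial moves: URDRUU
Fold: move[2]->R => URRRUU (positions: [(0, 0), (0, 1), (1, 1), (2, 1), (3, 1), (3, 2), (3, 3)])
Fold: move[4]->R => URRRRU (positions: [(0, 0), (0, 1), (1, 1), (2, 1), (3, 1), (4, 1), (4, 2)])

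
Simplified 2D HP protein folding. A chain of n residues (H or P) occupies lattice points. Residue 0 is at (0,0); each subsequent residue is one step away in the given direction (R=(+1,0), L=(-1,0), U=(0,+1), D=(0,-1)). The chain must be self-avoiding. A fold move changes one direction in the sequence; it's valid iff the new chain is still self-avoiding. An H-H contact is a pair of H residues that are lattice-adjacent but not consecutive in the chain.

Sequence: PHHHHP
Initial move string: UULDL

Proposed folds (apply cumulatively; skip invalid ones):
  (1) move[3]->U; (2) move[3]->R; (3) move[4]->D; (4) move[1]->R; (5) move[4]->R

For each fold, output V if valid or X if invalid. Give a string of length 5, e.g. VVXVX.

Initial: UULDL -> [(0, 0), (0, 1), (0, 2), (-1, 2), (-1, 1), (-2, 1)]
Fold 1: move[3]->U => UULUL VALID
Fold 2: move[3]->R => UULRL INVALID (collision), skipped
Fold 3: move[4]->D => UULUD INVALID (collision), skipped
Fold 4: move[1]->R => URLUL INVALID (collision), skipped
Fold 5: move[4]->R => UULUR VALID

Answer: VXXXV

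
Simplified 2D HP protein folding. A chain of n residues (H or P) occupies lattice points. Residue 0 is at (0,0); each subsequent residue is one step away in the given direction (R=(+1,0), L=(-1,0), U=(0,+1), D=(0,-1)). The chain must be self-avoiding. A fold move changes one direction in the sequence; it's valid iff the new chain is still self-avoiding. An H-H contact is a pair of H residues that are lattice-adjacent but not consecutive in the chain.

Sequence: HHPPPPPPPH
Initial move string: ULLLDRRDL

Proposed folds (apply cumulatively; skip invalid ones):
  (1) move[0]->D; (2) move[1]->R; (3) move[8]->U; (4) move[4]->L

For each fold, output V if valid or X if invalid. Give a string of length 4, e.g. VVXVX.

Initial: ULLLDRRDL -> [(0, 0), (0, 1), (-1, 1), (-2, 1), (-3, 1), (-3, 0), (-2, 0), (-1, 0), (-1, -1), (-2, -1)]
Fold 1: move[0]->D => DLLLDRRDL VALID
Fold 2: move[1]->R => DRLLDRRDL INVALID (collision), skipped
Fold 3: move[8]->U => DLLLDRRDU INVALID (collision), skipped
Fold 4: move[4]->L => DLLLLRRDL INVALID (collision), skipped

Answer: VXXX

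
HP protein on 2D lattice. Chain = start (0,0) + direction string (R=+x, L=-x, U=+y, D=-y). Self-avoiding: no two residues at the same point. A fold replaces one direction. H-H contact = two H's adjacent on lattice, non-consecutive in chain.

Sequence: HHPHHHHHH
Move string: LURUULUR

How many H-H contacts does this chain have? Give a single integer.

Answer: 2

Derivation:
Positions: [(0, 0), (-1, 0), (-1, 1), (0, 1), (0, 2), (0, 3), (-1, 3), (-1, 4), (0, 4)]
H-H contact: residue 0 @(0,0) - residue 3 @(0, 1)
H-H contact: residue 5 @(0,3) - residue 8 @(0, 4)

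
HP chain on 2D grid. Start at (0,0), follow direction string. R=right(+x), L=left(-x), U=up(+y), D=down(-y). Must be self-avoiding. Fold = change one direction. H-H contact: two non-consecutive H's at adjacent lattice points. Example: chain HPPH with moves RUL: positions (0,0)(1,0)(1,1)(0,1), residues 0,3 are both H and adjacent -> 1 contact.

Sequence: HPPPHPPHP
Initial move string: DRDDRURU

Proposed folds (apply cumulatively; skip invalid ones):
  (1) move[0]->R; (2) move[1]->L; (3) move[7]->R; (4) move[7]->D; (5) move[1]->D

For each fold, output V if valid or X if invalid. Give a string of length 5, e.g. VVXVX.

Initial: DRDDRURU -> [(0, 0), (0, -1), (1, -1), (1, -2), (1, -3), (2, -3), (2, -2), (3, -2), (3, -1)]
Fold 1: move[0]->R => RRDDRURU VALID
Fold 2: move[1]->L => RLDDRURU INVALID (collision), skipped
Fold 3: move[7]->R => RRDDRURR VALID
Fold 4: move[7]->D => RRDDRURD VALID
Fold 5: move[1]->D => RDDDRURD VALID

Answer: VXVVV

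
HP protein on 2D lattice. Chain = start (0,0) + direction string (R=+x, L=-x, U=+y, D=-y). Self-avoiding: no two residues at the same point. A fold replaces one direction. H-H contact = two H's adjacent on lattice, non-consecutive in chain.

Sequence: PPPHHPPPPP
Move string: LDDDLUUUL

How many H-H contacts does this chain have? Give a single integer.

Answer: 0

Derivation:
Positions: [(0, 0), (-1, 0), (-1, -1), (-1, -2), (-1, -3), (-2, -3), (-2, -2), (-2, -1), (-2, 0), (-3, 0)]
No H-H contacts found.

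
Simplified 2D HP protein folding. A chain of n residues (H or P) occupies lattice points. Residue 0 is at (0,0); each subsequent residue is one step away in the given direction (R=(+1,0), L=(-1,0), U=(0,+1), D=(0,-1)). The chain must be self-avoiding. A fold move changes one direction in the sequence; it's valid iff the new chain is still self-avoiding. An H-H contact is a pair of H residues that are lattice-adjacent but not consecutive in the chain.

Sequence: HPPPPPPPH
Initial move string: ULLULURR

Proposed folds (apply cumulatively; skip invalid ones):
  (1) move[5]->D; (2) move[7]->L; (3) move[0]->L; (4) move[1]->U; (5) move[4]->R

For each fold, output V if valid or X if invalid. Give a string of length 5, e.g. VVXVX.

Answer: XXVVV

Derivation:
Initial: ULLULURR -> [(0, 0), (0, 1), (-1, 1), (-2, 1), (-2, 2), (-3, 2), (-3, 3), (-2, 3), (-1, 3)]
Fold 1: move[5]->D => ULLULDRR INVALID (collision), skipped
Fold 2: move[7]->L => ULLULURL INVALID (collision), skipped
Fold 3: move[0]->L => LLLULURR VALID
Fold 4: move[1]->U => LULULURR VALID
Fold 5: move[4]->R => LULURURR VALID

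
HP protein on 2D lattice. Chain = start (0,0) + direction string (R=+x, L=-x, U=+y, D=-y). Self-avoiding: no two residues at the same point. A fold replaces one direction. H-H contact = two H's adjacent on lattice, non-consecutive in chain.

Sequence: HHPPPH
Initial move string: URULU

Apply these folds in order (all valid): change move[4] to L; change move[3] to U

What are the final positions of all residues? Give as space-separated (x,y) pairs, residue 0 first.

Answer: (0,0) (0,1) (1,1) (1,2) (1,3) (0,3)

Derivation:
Initial moves: URULU
Fold: move[4]->L => URULL (positions: [(0, 0), (0, 1), (1, 1), (1, 2), (0, 2), (-1, 2)])
Fold: move[3]->U => URUUL (positions: [(0, 0), (0, 1), (1, 1), (1, 2), (1, 3), (0, 3)])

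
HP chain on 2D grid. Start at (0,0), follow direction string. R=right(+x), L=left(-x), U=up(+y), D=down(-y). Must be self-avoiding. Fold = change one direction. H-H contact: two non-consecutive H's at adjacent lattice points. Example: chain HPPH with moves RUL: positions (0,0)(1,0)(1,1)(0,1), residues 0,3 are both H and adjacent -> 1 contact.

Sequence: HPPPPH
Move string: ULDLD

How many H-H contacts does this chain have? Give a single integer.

Positions: [(0, 0), (0, 1), (-1, 1), (-1, 0), (-2, 0), (-2, -1)]
No H-H contacts found.

Answer: 0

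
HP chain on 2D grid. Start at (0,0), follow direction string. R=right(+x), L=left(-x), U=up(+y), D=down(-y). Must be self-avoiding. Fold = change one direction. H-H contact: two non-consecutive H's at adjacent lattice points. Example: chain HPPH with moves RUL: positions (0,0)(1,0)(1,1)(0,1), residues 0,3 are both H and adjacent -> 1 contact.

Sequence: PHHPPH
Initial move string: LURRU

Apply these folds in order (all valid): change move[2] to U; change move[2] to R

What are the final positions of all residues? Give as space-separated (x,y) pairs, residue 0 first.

Answer: (0,0) (-1,0) (-1,1) (0,1) (1,1) (1,2)

Derivation:
Initial moves: LURRU
Fold: move[2]->U => LUURU (positions: [(0, 0), (-1, 0), (-1, 1), (-1, 2), (0, 2), (0, 3)])
Fold: move[2]->R => LURRU (positions: [(0, 0), (-1, 0), (-1, 1), (0, 1), (1, 1), (1, 2)])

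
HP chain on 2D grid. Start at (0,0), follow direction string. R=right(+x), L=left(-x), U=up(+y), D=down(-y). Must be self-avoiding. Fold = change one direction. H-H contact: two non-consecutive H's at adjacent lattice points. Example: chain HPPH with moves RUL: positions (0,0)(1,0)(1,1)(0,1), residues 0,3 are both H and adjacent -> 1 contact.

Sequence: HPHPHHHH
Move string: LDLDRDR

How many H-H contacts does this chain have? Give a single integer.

Positions: [(0, 0), (-1, 0), (-1, -1), (-2, -1), (-2, -2), (-1, -2), (-1, -3), (0, -3)]
H-H contact: residue 2 @(-1,-1) - residue 5 @(-1, -2)

Answer: 1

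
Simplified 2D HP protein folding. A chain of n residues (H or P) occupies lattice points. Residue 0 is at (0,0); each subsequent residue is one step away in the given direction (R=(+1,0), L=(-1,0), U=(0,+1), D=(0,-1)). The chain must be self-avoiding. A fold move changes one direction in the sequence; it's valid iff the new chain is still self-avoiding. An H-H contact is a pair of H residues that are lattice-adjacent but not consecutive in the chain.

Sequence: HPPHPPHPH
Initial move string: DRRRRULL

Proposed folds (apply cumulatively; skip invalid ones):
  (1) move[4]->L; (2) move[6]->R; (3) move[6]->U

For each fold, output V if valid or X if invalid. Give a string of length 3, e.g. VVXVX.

Answer: XXV

Derivation:
Initial: DRRRRULL -> [(0, 0), (0, -1), (1, -1), (2, -1), (3, -1), (4, -1), (4, 0), (3, 0), (2, 0)]
Fold 1: move[4]->L => DRRRLULL INVALID (collision), skipped
Fold 2: move[6]->R => DRRRRURL INVALID (collision), skipped
Fold 3: move[6]->U => DRRRRUUL VALID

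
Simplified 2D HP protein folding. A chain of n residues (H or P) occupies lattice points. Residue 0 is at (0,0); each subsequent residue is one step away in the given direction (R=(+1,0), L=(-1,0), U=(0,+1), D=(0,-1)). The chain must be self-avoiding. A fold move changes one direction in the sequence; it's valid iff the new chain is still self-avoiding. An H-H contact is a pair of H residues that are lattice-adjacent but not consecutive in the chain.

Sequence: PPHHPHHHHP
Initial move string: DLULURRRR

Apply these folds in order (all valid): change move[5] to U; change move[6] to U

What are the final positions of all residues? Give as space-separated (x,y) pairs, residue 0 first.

Answer: (0,0) (0,-1) (-1,-1) (-1,0) (-2,0) (-2,1) (-2,2) (-2,3) (-1,3) (0,3)

Derivation:
Initial moves: DLULURRRR
Fold: move[5]->U => DLULUURRR (positions: [(0, 0), (0, -1), (-1, -1), (-1, 0), (-2, 0), (-2, 1), (-2, 2), (-1, 2), (0, 2), (1, 2)])
Fold: move[6]->U => DLULUUURR (positions: [(0, 0), (0, -1), (-1, -1), (-1, 0), (-2, 0), (-2, 1), (-2, 2), (-2, 3), (-1, 3), (0, 3)])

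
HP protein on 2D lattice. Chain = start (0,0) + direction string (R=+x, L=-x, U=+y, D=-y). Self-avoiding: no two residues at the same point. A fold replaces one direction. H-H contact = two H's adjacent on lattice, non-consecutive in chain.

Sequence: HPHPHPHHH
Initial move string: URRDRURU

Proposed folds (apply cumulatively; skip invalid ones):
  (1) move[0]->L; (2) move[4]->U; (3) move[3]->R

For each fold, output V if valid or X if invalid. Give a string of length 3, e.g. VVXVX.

Initial: URRDRURU -> [(0, 0), (0, 1), (1, 1), (2, 1), (2, 0), (3, 0), (3, 1), (4, 1), (4, 2)]
Fold 1: move[0]->L => LRRDRURU INVALID (collision), skipped
Fold 2: move[4]->U => URRDUURU INVALID (collision), skipped
Fold 3: move[3]->R => URRRRURU VALID

Answer: XXV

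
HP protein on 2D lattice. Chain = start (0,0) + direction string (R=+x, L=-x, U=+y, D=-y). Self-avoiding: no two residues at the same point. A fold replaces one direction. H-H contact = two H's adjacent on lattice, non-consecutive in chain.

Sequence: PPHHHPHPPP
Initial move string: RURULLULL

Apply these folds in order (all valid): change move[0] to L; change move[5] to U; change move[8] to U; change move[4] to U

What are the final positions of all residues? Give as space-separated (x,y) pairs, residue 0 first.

Initial moves: RURULLULL
Fold: move[0]->L => LURULLULL (positions: [(0, 0), (-1, 0), (-1, 1), (0, 1), (0, 2), (-1, 2), (-2, 2), (-2, 3), (-3, 3), (-4, 3)])
Fold: move[5]->U => LURULUULL (positions: [(0, 0), (-1, 0), (-1, 1), (0, 1), (0, 2), (-1, 2), (-1, 3), (-1, 4), (-2, 4), (-3, 4)])
Fold: move[8]->U => LURULUULU (positions: [(0, 0), (-1, 0), (-1, 1), (0, 1), (0, 2), (-1, 2), (-1, 3), (-1, 4), (-2, 4), (-2, 5)])
Fold: move[4]->U => LURUUUULU (positions: [(0, 0), (-1, 0), (-1, 1), (0, 1), (0, 2), (0, 3), (0, 4), (0, 5), (-1, 5), (-1, 6)])

Answer: (0,0) (-1,0) (-1,1) (0,1) (0,2) (0,3) (0,4) (0,5) (-1,5) (-1,6)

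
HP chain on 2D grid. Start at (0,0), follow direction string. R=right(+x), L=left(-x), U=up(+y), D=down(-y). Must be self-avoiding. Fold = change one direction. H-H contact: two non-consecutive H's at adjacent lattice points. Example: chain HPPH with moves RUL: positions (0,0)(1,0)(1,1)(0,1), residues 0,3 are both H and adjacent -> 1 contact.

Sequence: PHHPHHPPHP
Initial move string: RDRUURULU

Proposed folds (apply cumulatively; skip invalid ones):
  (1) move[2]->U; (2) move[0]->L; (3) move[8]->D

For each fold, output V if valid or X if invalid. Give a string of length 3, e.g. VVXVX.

Initial: RDRUURULU -> [(0, 0), (1, 0), (1, -1), (2, -1), (2, 0), (2, 1), (3, 1), (3, 2), (2, 2), (2, 3)]
Fold 1: move[2]->U => RDUUURULU INVALID (collision), skipped
Fold 2: move[0]->L => LDRUURULU INVALID (collision), skipped
Fold 3: move[8]->D => RDRUURULD INVALID (collision), skipped

Answer: XXX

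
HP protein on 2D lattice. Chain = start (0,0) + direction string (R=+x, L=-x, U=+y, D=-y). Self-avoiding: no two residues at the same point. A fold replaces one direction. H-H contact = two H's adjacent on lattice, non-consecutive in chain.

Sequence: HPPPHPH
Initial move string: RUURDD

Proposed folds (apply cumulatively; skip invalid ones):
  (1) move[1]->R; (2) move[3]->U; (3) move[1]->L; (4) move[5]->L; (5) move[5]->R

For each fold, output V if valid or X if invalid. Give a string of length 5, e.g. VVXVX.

Answer: VXXXV

Derivation:
Initial: RUURDD -> [(0, 0), (1, 0), (1, 1), (1, 2), (2, 2), (2, 1), (2, 0)]
Fold 1: move[1]->R => RRURDD VALID
Fold 2: move[3]->U => RRUUDD INVALID (collision), skipped
Fold 3: move[1]->L => RLURDD INVALID (collision), skipped
Fold 4: move[5]->L => RRURDL INVALID (collision), skipped
Fold 5: move[5]->R => RRURDR VALID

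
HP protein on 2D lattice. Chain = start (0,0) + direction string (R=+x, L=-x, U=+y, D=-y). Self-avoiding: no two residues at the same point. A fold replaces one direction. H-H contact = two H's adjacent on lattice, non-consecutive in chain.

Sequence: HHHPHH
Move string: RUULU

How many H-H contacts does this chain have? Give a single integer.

Positions: [(0, 0), (1, 0), (1, 1), (1, 2), (0, 2), (0, 3)]
No H-H contacts found.

Answer: 0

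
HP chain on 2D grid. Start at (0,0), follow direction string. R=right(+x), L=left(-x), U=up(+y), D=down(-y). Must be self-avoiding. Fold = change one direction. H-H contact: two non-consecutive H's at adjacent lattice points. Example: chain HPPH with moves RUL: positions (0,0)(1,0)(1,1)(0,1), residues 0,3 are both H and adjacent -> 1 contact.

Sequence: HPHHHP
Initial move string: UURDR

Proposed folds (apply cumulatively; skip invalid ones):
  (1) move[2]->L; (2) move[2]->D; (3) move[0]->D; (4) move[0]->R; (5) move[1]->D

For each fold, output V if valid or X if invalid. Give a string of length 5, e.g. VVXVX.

Answer: XXXVV

Derivation:
Initial: UURDR -> [(0, 0), (0, 1), (0, 2), (1, 2), (1, 1), (2, 1)]
Fold 1: move[2]->L => UULDR INVALID (collision), skipped
Fold 2: move[2]->D => UUDDR INVALID (collision), skipped
Fold 3: move[0]->D => DURDR INVALID (collision), skipped
Fold 4: move[0]->R => RURDR VALID
Fold 5: move[1]->D => RDRDR VALID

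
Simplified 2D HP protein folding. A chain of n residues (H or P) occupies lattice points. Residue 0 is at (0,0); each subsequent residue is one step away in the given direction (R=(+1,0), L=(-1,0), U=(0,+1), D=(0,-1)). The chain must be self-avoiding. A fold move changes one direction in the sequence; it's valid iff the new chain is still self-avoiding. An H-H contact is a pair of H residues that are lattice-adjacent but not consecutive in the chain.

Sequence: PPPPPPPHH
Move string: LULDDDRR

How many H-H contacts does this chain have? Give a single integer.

Positions: [(0, 0), (-1, 0), (-1, 1), (-2, 1), (-2, 0), (-2, -1), (-2, -2), (-1, -2), (0, -2)]
No H-H contacts found.

Answer: 0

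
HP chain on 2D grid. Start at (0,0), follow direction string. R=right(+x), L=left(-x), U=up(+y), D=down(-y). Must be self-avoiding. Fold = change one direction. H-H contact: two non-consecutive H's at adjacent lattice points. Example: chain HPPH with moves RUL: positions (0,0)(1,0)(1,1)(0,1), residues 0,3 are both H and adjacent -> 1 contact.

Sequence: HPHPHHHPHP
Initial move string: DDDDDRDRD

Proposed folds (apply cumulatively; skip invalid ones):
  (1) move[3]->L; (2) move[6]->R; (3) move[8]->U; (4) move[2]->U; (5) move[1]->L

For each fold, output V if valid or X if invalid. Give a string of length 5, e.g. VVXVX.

Initial: DDDDDRDRD -> [(0, 0), (0, -1), (0, -2), (0, -3), (0, -4), (0, -5), (1, -5), (1, -6), (2, -6), (2, -7)]
Fold 1: move[3]->L => DDDLDRDRD VALID
Fold 2: move[6]->R => DDDLDRRRD VALID
Fold 3: move[8]->U => DDDLDRRRU VALID
Fold 4: move[2]->U => DDULDRRRU INVALID (collision), skipped
Fold 5: move[1]->L => DLDLDRRRU VALID

Answer: VVVXV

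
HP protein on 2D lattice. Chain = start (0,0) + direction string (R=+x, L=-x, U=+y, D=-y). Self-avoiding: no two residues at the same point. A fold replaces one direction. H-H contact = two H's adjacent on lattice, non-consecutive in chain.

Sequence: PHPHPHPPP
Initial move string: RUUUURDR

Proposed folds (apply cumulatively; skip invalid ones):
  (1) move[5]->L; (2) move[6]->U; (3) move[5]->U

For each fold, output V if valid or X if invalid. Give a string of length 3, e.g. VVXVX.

Answer: XVV

Derivation:
Initial: RUUUURDR -> [(0, 0), (1, 0), (1, 1), (1, 2), (1, 3), (1, 4), (2, 4), (2, 3), (3, 3)]
Fold 1: move[5]->L => RUUUULDR INVALID (collision), skipped
Fold 2: move[6]->U => RUUUURUR VALID
Fold 3: move[5]->U => RUUUUUUR VALID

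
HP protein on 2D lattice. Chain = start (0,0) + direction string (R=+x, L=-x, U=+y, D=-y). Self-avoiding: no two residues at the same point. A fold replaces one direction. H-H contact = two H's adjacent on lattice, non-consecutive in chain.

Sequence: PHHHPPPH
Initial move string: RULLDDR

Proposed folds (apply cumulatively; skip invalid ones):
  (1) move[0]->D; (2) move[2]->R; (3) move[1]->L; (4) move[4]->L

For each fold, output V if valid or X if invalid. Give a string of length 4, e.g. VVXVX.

Answer: XXXV

Derivation:
Initial: RULLDDR -> [(0, 0), (1, 0), (1, 1), (0, 1), (-1, 1), (-1, 0), (-1, -1), (0, -1)]
Fold 1: move[0]->D => DULLDDR INVALID (collision), skipped
Fold 2: move[2]->R => RURLDDR INVALID (collision), skipped
Fold 3: move[1]->L => RLLLDDR INVALID (collision), skipped
Fold 4: move[4]->L => RULLLDR VALID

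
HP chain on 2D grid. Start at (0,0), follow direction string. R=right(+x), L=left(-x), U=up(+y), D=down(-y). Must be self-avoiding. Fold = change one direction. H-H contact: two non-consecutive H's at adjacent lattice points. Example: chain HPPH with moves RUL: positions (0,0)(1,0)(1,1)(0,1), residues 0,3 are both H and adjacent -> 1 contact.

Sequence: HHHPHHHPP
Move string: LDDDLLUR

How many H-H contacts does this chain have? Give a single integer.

Positions: [(0, 0), (-1, 0), (-1, -1), (-1, -2), (-1, -3), (-2, -3), (-3, -3), (-3, -2), (-2, -2)]
No H-H contacts found.

Answer: 0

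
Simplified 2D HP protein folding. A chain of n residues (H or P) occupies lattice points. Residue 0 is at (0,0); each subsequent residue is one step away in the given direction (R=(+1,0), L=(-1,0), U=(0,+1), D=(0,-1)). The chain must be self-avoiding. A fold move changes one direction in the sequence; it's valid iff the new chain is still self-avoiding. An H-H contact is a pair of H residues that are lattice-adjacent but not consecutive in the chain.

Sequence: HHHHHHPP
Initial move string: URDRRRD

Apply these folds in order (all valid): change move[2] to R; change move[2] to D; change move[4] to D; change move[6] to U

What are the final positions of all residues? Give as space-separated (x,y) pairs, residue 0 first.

Answer: (0,0) (0,1) (1,1) (1,0) (2,0) (2,-1) (3,-1) (3,0)

Derivation:
Initial moves: URDRRRD
Fold: move[2]->R => URRRRRD (positions: [(0, 0), (0, 1), (1, 1), (2, 1), (3, 1), (4, 1), (5, 1), (5, 0)])
Fold: move[2]->D => URDRRRD (positions: [(0, 0), (0, 1), (1, 1), (1, 0), (2, 0), (3, 0), (4, 0), (4, -1)])
Fold: move[4]->D => URDRDRD (positions: [(0, 0), (0, 1), (1, 1), (1, 0), (2, 0), (2, -1), (3, -1), (3, -2)])
Fold: move[6]->U => URDRDRU (positions: [(0, 0), (0, 1), (1, 1), (1, 0), (2, 0), (2, -1), (3, -1), (3, 0)])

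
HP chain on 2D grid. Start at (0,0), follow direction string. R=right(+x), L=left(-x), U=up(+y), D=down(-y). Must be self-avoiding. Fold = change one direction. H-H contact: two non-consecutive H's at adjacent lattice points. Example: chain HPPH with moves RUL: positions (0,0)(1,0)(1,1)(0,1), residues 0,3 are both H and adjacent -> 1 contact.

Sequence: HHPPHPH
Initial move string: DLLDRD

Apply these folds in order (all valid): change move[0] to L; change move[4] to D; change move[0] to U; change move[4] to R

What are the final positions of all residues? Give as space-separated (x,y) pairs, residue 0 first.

Initial moves: DLLDRD
Fold: move[0]->L => LLLDRD (positions: [(0, 0), (-1, 0), (-2, 0), (-3, 0), (-3, -1), (-2, -1), (-2, -2)])
Fold: move[4]->D => LLLDDD (positions: [(0, 0), (-1, 0), (-2, 0), (-3, 0), (-3, -1), (-3, -2), (-3, -3)])
Fold: move[0]->U => ULLDDD (positions: [(0, 0), (0, 1), (-1, 1), (-2, 1), (-2, 0), (-2, -1), (-2, -2)])
Fold: move[4]->R => ULLDRD (positions: [(0, 0), (0, 1), (-1, 1), (-2, 1), (-2, 0), (-1, 0), (-1, -1)])

Answer: (0,0) (0,1) (-1,1) (-2,1) (-2,0) (-1,0) (-1,-1)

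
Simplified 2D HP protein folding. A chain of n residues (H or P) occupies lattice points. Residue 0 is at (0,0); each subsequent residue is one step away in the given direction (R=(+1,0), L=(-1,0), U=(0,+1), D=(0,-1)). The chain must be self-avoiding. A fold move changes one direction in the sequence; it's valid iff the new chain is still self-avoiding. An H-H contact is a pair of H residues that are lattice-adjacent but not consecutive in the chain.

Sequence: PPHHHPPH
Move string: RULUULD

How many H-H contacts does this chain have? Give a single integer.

Positions: [(0, 0), (1, 0), (1, 1), (0, 1), (0, 2), (0, 3), (-1, 3), (-1, 2)]
H-H contact: residue 4 @(0,2) - residue 7 @(-1, 2)

Answer: 1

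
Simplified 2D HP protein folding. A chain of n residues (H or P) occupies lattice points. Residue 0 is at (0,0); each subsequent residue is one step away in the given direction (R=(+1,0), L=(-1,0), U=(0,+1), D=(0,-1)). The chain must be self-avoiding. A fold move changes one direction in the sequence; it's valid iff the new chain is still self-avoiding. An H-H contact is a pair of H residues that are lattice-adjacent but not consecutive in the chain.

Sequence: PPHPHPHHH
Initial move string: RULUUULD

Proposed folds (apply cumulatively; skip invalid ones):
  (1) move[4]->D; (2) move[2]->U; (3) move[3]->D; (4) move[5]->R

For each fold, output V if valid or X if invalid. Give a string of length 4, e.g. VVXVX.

Initial: RULUUULD -> [(0, 0), (1, 0), (1, 1), (0, 1), (0, 2), (0, 3), (0, 4), (-1, 4), (-1, 3)]
Fold 1: move[4]->D => RULUDULD INVALID (collision), skipped
Fold 2: move[2]->U => RUUUUULD VALID
Fold 3: move[3]->D => RUUDUULD INVALID (collision), skipped
Fold 4: move[5]->R => RUUUURLD INVALID (collision), skipped

Answer: XVXX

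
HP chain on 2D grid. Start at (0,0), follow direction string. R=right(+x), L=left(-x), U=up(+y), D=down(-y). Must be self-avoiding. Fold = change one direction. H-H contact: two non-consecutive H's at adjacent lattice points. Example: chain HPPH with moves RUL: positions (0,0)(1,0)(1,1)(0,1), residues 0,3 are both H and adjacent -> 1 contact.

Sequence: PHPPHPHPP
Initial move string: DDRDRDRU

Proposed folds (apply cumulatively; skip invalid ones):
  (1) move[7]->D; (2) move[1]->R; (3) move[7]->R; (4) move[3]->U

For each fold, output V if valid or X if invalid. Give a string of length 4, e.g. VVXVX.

Answer: VVVV

Derivation:
Initial: DDRDRDRU -> [(0, 0), (0, -1), (0, -2), (1, -2), (1, -3), (2, -3), (2, -4), (3, -4), (3, -3)]
Fold 1: move[7]->D => DDRDRDRD VALID
Fold 2: move[1]->R => DRRDRDRD VALID
Fold 3: move[7]->R => DRRDRDRR VALID
Fold 4: move[3]->U => DRRURDRR VALID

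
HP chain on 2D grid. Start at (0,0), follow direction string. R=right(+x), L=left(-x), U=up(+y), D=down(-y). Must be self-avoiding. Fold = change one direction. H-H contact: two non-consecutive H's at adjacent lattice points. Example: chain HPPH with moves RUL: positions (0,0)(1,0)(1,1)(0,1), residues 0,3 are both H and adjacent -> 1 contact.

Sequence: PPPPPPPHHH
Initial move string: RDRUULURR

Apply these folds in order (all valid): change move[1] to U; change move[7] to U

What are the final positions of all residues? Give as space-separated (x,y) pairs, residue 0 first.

Initial moves: RDRUULURR
Fold: move[1]->U => RURUULURR (positions: [(0, 0), (1, 0), (1, 1), (2, 1), (2, 2), (2, 3), (1, 3), (1, 4), (2, 4), (3, 4)])
Fold: move[7]->U => RURUULUUR (positions: [(0, 0), (1, 0), (1, 1), (2, 1), (2, 2), (2, 3), (1, 3), (1, 4), (1, 5), (2, 5)])

Answer: (0,0) (1,0) (1,1) (2,1) (2,2) (2,3) (1,3) (1,4) (1,5) (2,5)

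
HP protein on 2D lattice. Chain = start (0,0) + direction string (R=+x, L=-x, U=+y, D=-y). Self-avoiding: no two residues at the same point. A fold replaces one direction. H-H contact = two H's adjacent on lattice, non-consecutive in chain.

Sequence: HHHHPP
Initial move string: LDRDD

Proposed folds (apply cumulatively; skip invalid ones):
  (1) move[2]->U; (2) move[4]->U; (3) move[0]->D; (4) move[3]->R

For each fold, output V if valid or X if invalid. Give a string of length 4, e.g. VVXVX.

Answer: XXVV

Derivation:
Initial: LDRDD -> [(0, 0), (-1, 0), (-1, -1), (0, -1), (0, -2), (0, -3)]
Fold 1: move[2]->U => LDUDD INVALID (collision), skipped
Fold 2: move[4]->U => LDRDU INVALID (collision), skipped
Fold 3: move[0]->D => DDRDD VALID
Fold 4: move[3]->R => DDRRD VALID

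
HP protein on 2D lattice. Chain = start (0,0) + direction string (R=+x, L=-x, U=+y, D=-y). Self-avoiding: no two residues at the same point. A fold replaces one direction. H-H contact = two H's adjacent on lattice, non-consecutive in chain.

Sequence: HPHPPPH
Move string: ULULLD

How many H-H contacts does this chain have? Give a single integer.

Positions: [(0, 0), (0, 1), (-1, 1), (-1, 2), (-2, 2), (-3, 2), (-3, 1)]
No H-H contacts found.

Answer: 0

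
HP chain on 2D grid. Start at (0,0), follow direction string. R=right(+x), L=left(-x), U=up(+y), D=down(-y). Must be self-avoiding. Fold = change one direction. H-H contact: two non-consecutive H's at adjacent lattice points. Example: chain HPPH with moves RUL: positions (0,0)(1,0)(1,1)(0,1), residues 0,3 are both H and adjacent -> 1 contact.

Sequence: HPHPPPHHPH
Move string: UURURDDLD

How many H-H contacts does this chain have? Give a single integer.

Positions: [(0, 0), (0, 1), (0, 2), (1, 2), (1, 3), (2, 3), (2, 2), (2, 1), (1, 1), (1, 0)]
H-H contact: residue 0 @(0,0) - residue 9 @(1, 0)

Answer: 1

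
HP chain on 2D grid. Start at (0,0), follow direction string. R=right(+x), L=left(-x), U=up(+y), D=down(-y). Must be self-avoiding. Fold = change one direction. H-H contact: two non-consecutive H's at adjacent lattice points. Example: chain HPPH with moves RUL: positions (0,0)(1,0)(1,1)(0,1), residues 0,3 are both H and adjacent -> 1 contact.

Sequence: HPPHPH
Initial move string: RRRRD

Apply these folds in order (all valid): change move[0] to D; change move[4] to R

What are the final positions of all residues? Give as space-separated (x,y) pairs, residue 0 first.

Initial moves: RRRRD
Fold: move[0]->D => DRRRD (positions: [(0, 0), (0, -1), (1, -1), (2, -1), (3, -1), (3, -2)])
Fold: move[4]->R => DRRRR (positions: [(0, 0), (0, -1), (1, -1), (2, -1), (3, -1), (4, -1)])

Answer: (0,0) (0,-1) (1,-1) (2,-1) (3,-1) (4,-1)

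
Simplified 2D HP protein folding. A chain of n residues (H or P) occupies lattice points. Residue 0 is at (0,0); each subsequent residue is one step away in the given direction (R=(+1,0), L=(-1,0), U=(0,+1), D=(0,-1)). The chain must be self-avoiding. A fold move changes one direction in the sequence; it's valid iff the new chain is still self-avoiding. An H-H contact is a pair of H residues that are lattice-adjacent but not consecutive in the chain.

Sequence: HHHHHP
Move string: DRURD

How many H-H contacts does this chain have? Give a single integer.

Answer: 1

Derivation:
Positions: [(0, 0), (0, -1), (1, -1), (1, 0), (2, 0), (2, -1)]
H-H contact: residue 0 @(0,0) - residue 3 @(1, 0)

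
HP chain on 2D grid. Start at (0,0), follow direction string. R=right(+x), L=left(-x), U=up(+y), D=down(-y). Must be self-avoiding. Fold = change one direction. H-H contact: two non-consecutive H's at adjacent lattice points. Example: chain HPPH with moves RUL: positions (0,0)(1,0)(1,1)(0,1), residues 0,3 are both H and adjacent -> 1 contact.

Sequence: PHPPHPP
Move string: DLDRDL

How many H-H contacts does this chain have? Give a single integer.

Answer: 1

Derivation:
Positions: [(0, 0), (0, -1), (-1, -1), (-1, -2), (0, -2), (0, -3), (-1, -3)]
H-H contact: residue 1 @(0,-1) - residue 4 @(0, -2)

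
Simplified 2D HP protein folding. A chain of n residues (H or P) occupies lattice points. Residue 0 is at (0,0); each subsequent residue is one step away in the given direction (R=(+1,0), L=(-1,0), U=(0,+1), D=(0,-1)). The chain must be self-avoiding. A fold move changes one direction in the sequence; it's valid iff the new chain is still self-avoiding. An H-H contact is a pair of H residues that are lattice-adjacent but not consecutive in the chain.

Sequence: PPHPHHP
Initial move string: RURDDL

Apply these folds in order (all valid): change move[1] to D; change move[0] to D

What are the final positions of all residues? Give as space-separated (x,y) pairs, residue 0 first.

Answer: (0,0) (0,-1) (0,-2) (1,-2) (1,-3) (1,-4) (0,-4)

Derivation:
Initial moves: RURDDL
Fold: move[1]->D => RDRDDL (positions: [(0, 0), (1, 0), (1, -1), (2, -1), (2, -2), (2, -3), (1, -3)])
Fold: move[0]->D => DDRDDL (positions: [(0, 0), (0, -1), (0, -2), (1, -2), (1, -3), (1, -4), (0, -4)])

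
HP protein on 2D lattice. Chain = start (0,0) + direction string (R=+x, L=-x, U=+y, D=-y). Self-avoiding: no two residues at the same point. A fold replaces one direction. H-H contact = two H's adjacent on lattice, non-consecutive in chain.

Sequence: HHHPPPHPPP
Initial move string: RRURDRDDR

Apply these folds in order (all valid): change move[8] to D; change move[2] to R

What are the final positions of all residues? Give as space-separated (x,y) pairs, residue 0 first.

Answer: (0,0) (1,0) (2,0) (3,0) (4,0) (4,-1) (5,-1) (5,-2) (5,-3) (5,-4)

Derivation:
Initial moves: RRURDRDDR
Fold: move[8]->D => RRURDRDDD (positions: [(0, 0), (1, 0), (2, 0), (2, 1), (3, 1), (3, 0), (4, 0), (4, -1), (4, -2), (4, -3)])
Fold: move[2]->R => RRRRDRDDD (positions: [(0, 0), (1, 0), (2, 0), (3, 0), (4, 0), (4, -1), (5, -1), (5, -2), (5, -3), (5, -4)])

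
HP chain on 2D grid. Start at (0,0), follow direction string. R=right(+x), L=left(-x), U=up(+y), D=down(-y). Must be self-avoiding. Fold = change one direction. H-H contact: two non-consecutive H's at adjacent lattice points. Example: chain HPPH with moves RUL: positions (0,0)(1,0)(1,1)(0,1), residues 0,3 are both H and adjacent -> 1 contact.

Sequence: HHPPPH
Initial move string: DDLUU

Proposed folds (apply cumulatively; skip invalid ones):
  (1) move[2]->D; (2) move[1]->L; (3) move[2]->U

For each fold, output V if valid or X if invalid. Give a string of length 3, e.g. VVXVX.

Answer: XVV

Derivation:
Initial: DDLUU -> [(0, 0), (0, -1), (0, -2), (-1, -2), (-1, -1), (-1, 0)]
Fold 1: move[2]->D => DDDUU INVALID (collision), skipped
Fold 2: move[1]->L => DLLUU VALID
Fold 3: move[2]->U => DLUUU VALID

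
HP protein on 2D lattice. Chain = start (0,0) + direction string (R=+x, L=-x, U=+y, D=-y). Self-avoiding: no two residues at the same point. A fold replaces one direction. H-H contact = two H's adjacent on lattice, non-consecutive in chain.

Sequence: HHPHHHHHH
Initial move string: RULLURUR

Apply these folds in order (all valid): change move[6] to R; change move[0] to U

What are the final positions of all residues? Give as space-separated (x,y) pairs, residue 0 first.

Answer: (0,0) (0,1) (0,2) (-1,2) (-2,2) (-2,3) (-1,3) (0,3) (1,3)

Derivation:
Initial moves: RULLURUR
Fold: move[6]->R => RULLURRR (positions: [(0, 0), (1, 0), (1, 1), (0, 1), (-1, 1), (-1, 2), (0, 2), (1, 2), (2, 2)])
Fold: move[0]->U => UULLURRR (positions: [(0, 0), (0, 1), (0, 2), (-1, 2), (-2, 2), (-2, 3), (-1, 3), (0, 3), (1, 3)])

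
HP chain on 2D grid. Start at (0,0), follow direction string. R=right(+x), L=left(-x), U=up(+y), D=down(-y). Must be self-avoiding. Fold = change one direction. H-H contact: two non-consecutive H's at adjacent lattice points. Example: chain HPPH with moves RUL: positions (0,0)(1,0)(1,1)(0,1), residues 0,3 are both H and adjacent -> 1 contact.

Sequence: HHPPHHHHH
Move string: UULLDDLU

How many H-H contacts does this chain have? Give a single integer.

Answer: 1

Derivation:
Positions: [(0, 0), (0, 1), (0, 2), (-1, 2), (-2, 2), (-2, 1), (-2, 0), (-3, 0), (-3, 1)]
H-H contact: residue 5 @(-2,1) - residue 8 @(-3, 1)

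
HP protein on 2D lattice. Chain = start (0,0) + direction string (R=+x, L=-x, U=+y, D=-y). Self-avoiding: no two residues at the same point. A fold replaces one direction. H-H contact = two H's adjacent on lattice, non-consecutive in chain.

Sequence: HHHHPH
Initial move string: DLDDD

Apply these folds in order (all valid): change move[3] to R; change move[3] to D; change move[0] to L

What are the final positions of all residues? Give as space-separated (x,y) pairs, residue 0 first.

Answer: (0,0) (-1,0) (-2,0) (-2,-1) (-2,-2) (-2,-3)

Derivation:
Initial moves: DLDDD
Fold: move[3]->R => DLDRD (positions: [(0, 0), (0, -1), (-1, -1), (-1, -2), (0, -2), (0, -3)])
Fold: move[3]->D => DLDDD (positions: [(0, 0), (0, -1), (-1, -1), (-1, -2), (-1, -3), (-1, -4)])
Fold: move[0]->L => LLDDD (positions: [(0, 0), (-1, 0), (-2, 0), (-2, -1), (-2, -2), (-2, -3)])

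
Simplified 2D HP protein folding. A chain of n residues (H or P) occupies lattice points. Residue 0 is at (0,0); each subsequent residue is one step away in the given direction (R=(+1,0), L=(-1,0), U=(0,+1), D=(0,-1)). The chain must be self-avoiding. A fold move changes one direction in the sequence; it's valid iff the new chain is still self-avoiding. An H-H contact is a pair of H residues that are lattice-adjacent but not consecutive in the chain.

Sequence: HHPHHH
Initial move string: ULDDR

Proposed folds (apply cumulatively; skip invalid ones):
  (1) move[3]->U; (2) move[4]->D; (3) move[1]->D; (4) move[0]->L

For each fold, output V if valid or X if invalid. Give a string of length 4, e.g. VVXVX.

Answer: XVXV

Derivation:
Initial: ULDDR -> [(0, 0), (0, 1), (-1, 1), (-1, 0), (-1, -1), (0, -1)]
Fold 1: move[3]->U => ULDUR INVALID (collision), skipped
Fold 2: move[4]->D => ULDDD VALID
Fold 3: move[1]->D => UDDDD INVALID (collision), skipped
Fold 4: move[0]->L => LLDDD VALID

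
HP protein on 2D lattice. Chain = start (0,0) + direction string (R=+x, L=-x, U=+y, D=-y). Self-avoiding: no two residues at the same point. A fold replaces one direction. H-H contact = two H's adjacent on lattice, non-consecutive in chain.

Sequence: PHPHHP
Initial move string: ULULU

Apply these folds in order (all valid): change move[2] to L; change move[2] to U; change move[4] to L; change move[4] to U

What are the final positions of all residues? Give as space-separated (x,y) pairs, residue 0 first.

Initial moves: ULULU
Fold: move[2]->L => ULLLU (positions: [(0, 0), (0, 1), (-1, 1), (-2, 1), (-3, 1), (-3, 2)])
Fold: move[2]->U => ULULU (positions: [(0, 0), (0, 1), (-1, 1), (-1, 2), (-2, 2), (-2, 3)])
Fold: move[4]->L => ULULL (positions: [(0, 0), (0, 1), (-1, 1), (-1, 2), (-2, 2), (-3, 2)])
Fold: move[4]->U => ULULU (positions: [(0, 0), (0, 1), (-1, 1), (-1, 2), (-2, 2), (-2, 3)])

Answer: (0,0) (0,1) (-1,1) (-1,2) (-2,2) (-2,3)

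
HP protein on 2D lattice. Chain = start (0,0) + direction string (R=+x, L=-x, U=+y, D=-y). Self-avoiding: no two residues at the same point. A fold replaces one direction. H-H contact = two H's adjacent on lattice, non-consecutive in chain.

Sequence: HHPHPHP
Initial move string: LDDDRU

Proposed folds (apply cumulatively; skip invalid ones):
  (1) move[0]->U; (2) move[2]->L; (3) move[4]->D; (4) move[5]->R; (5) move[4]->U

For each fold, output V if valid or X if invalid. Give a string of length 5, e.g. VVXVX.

Answer: XXXVX

Derivation:
Initial: LDDDRU -> [(0, 0), (-1, 0), (-1, -1), (-1, -2), (-1, -3), (0, -3), (0, -2)]
Fold 1: move[0]->U => UDDDRU INVALID (collision), skipped
Fold 2: move[2]->L => LDLDRU INVALID (collision), skipped
Fold 3: move[4]->D => LDDDDU INVALID (collision), skipped
Fold 4: move[5]->R => LDDDRR VALID
Fold 5: move[4]->U => LDDDUR INVALID (collision), skipped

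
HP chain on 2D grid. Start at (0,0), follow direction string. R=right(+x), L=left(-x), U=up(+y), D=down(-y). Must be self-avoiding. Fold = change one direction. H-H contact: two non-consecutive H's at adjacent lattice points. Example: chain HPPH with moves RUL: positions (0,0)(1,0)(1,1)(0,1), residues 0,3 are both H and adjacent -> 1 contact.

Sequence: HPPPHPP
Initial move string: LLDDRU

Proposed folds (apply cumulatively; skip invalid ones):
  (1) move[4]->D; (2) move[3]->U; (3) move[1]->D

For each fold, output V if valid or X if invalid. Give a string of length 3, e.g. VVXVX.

Answer: XXV

Derivation:
Initial: LLDDRU -> [(0, 0), (-1, 0), (-2, 0), (-2, -1), (-2, -2), (-1, -2), (-1, -1)]
Fold 1: move[4]->D => LLDDDU INVALID (collision), skipped
Fold 2: move[3]->U => LLDURU INVALID (collision), skipped
Fold 3: move[1]->D => LDDDRU VALID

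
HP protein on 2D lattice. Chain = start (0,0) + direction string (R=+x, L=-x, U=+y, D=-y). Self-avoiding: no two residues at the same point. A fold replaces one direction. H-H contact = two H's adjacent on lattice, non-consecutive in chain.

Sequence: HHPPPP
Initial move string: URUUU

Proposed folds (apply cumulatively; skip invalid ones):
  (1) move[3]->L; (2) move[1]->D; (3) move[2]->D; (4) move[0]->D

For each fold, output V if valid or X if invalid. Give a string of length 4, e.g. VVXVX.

Answer: VXXX

Derivation:
Initial: URUUU -> [(0, 0), (0, 1), (1, 1), (1, 2), (1, 3), (1, 4)]
Fold 1: move[3]->L => URULU VALID
Fold 2: move[1]->D => UDULU INVALID (collision), skipped
Fold 3: move[2]->D => URDLU INVALID (collision), skipped
Fold 4: move[0]->D => DRULU INVALID (collision), skipped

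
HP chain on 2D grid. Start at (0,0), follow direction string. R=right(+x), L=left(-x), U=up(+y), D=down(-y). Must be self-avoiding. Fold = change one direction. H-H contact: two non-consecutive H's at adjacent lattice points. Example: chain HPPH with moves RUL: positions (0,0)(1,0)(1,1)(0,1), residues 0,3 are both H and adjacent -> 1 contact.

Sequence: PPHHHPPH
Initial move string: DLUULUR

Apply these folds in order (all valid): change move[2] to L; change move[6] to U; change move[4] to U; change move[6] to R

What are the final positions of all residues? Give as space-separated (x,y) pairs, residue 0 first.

Answer: (0,0) (0,-1) (-1,-1) (-2,-1) (-2,0) (-2,1) (-2,2) (-1,2)

Derivation:
Initial moves: DLUULUR
Fold: move[2]->L => DLLULUR (positions: [(0, 0), (0, -1), (-1, -1), (-2, -1), (-2, 0), (-3, 0), (-3, 1), (-2, 1)])
Fold: move[6]->U => DLLULUU (positions: [(0, 0), (0, -1), (-1, -1), (-2, -1), (-2, 0), (-3, 0), (-3, 1), (-3, 2)])
Fold: move[4]->U => DLLUUUU (positions: [(0, 0), (0, -1), (-1, -1), (-2, -1), (-2, 0), (-2, 1), (-2, 2), (-2, 3)])
Fold: move[6]->R => DLLUUUR (positions: [(0, 0), (0, -1), (-1, -1), (-2, -1), (-2, 0), (-2, 1), (-2, 2), (-1, 2)])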